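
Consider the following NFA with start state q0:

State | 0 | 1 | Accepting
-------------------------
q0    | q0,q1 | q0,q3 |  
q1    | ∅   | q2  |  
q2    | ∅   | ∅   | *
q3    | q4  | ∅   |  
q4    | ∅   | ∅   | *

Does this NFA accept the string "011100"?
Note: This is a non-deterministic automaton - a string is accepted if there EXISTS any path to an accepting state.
Track the set of states the NFA could be in: start {q0}
Read '0': {q0} → {q0, q1}
Read '1': {q0, q1} → {q0, q2, q3}
Read '1': {q0, q2, q3} → {q0, q3}
Read '1': {q0, q3} → {q0, q3}
Read '0': {q0, q3} → {q0, q1, q4}
Read '0': {q0, q1, q4} → {q0, q1}
Final set {q0, q1} contains no accepting state → rejected.

Final answer: No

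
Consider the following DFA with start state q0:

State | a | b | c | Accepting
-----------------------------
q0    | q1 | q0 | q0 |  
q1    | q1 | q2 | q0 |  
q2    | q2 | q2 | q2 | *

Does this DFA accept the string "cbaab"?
Start in q0.
Read 'c': q0 → q0
Read 'b': q0 → q0
Read 'a': q0 → q1
Read 'a': q1 → q1
Read 'b': q1 → q2
Final state q2 is accepting, so the string is accepted.

Final answer: Yes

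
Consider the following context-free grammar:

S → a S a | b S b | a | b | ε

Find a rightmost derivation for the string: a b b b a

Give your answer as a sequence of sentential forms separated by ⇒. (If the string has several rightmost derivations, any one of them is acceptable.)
Start with S.
Step 1: the rightmost non-terminal is S; apply S → a S a:  a S a
Step 2: the rightmost non-terminal is S; apply S → b S b:  a b S b a
Step 3: the rightmost non-terminal is S; apply S → b:  a b b b a

Final answer: S ⇒ a S a ⇒ a b S b a ⇒ a b b b a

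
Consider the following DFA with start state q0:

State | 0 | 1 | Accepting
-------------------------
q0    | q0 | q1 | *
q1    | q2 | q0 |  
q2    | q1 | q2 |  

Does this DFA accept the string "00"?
Start in q0.
Read '0': q0 → q0
Read '0': q0 → q0
Final state q0 is accepting, so the string is accepted.

Final answer: Yes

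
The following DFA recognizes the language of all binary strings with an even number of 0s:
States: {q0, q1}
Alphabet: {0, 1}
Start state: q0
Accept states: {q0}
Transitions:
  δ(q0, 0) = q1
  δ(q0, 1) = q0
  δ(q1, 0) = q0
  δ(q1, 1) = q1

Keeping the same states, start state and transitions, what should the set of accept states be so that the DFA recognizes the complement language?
The DFA is complete (every state has a transition on every symbol), so the complement
is recognized by the same DFA with accepting and non-accepting states swapped.
Original accept states: {q0}
Complement accept states = All states - Original accept states
= {q0, q1} - {q0}
= {q1}
Complement language: strings with an ODD number of 0s

Final answer: {q1}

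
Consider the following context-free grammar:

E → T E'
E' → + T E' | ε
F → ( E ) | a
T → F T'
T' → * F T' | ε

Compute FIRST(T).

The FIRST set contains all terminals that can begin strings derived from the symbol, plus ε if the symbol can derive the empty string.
FIRST(F): F → ( E ) contributes '(' and F → a contributes 'a', so FIRST(F) = {(, a}. F is not nullable.
FIRST(T): T → F T' begins with F, and F is not nullable, so FIRST(T) = FIRST(F) = {(, a}.

Final answer: {(, a}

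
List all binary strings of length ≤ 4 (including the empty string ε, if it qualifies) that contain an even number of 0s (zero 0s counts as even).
Checking every binary string of length 0 to 4:
  Length 0: accepted: ε | rejected: (none)
  Length 1: accepted: 1 | rejected: 0
  Length 2: accepted: 00, 11 | rejected: 01, 10
  Length 3: accepted: 001, 010, 100, 111 | rejected: 000, 011, 101, 110
  Length 4: accepted: 0000, 0011, 0101, 0110, 1001, 1010, 1100, 1111 | rejected: 0001, 0010, 0100, 0111, 1000, 1011, 1101, 1110
Total: 16 string(s).

Final answer: ε, 1, 00, 11, 001, 010, 100, 111, 0000, 0011, 0101, 0110, 1001, 1010, 1100, 1111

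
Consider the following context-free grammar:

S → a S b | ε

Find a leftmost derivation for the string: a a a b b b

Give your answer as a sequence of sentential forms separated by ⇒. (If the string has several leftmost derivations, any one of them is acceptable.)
Start with S.
Step 1: the leftmost non-terminal is S; apply S → a S b:  a S b
Step 2: the leftmost non-terminal is S; apply S → a S b:  a a S b b
Step 3: the leftmost non-terminal is S; apply S → a S b:  a a a S b b b
Step 4: the leftmost non-terminal is S; apply S → ε:  a a a b b b

Final answer: S ⇒ a S b ⇒ a a S b b ⇒ a a a S b b b ⇒ a a a b b b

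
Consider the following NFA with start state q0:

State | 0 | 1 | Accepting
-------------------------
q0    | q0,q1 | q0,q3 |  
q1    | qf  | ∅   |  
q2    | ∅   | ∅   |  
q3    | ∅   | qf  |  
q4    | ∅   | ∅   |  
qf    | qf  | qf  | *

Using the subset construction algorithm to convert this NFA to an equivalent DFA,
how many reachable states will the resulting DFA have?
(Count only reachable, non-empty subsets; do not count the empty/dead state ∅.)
Start subset: {q0}
{q0}: on 0 → {q0, q1}, on 1 → {q0, q3}
{q0, q1}: on 0 → {q0, q1, qf}, on 1 → {q0, q3}
{q0, q3}: on 0 → {q0, q1}, on 1 → {q0, q3, qf}
{q0, q1, qf}: on 0 → {q0, q1, qf}, on 1 → {q0, q3, qf}
{q0, q3, qf}: on 0 → {q0, q1, qf}, on 1 → {q0, q3, qf}
Reachable non-empty subsets: {q0}, {q0, q1}, {q0, q3}, {q0, q1, qf}, {q0, q3, qf} — 5 in total.

Final answer: 5 states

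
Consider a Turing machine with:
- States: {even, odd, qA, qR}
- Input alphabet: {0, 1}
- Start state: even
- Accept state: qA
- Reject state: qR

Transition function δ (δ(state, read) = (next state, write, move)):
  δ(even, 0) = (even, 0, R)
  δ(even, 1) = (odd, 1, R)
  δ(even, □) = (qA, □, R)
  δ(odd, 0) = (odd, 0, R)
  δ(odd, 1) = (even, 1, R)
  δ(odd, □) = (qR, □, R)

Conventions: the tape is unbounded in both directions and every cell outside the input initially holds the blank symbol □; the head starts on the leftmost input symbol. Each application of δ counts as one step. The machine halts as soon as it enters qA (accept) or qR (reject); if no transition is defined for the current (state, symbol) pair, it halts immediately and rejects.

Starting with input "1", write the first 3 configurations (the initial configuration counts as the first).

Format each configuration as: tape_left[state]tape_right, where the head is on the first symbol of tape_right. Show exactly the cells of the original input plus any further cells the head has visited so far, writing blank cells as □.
Step 0: [even]1 (head at position 0)
Step 1: δ(even, 1) = (odd, 1, R)  ⊢  1[odd]□ (head at position 1)
Step 2: δ(odd, □) = (qR, □, R)  ⊢  1□[qR]□ (head at position 2)

Final answer: [even]1 ⊢ 1[odd]□ ⊢ 1□[qR]□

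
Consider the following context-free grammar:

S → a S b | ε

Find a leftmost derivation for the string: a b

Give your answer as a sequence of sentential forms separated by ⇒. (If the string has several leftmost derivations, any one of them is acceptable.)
Start with S.
Step 1: the leftmost non-terminal is S; apply S → a S b:  a S b
Step 2: the leftmost non-terminal is S; apply S → ε:  a b

Final answer: S ⇒ a S b ⇒ a b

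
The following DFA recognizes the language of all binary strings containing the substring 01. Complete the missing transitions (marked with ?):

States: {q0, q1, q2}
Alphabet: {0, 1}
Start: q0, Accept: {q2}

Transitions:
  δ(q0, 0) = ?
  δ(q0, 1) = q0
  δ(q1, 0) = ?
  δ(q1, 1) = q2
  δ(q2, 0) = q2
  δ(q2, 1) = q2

What each state remembers (consistent with the given transitions and accept states):
  q0: 01 not seen yet and the last symbol was not 0
  q1: 01 not seen yet and the last symbol was 0
  q2: the substring 01 has already been seen
Filling in the missing entries:
  δ(q0, 0): in q0 (01 not seen yet and the last symbol was not 0), after reading 0 we have: 01 not seen yet and the last symbol was 0 → q1
  δ(q1, 0): in q1 (01 not seen yet and the last symbol was 0), after reading 0 we have: 01 not seen yet and the last symbol was 0 → q1

Final answer: δ(q0, 0) = q1; δ(q1, 0) = q1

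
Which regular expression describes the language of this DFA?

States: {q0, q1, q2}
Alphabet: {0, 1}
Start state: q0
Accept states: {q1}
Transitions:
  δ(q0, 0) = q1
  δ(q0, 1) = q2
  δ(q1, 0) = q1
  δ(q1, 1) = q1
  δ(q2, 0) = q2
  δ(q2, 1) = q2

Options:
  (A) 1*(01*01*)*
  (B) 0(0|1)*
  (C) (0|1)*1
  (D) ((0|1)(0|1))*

Testing sample strings against the DFA:
  '101' -> rejected
  '010' -> accepted
  '01101' -> accepted
  '010' -> accepted
Checking each option for a counterexample:
  (A) 1*(01*01*)*: ε is rejected by the DFA but matches the regex → eliminated
  (B) 0(0|1)*: agrees with the DFA on all strings of length ≤ 4
  (C) (0|1)*1: '0' is accepted by the DFA but does not match the regex → eliminated
  (D) ((0|1)(0|1))*: ε is rejected by the DFA but matches the regex → eliminated
Only (B) 0(0|1)* is consistent with the DFA.

Final answer: (B) 0(0|1)*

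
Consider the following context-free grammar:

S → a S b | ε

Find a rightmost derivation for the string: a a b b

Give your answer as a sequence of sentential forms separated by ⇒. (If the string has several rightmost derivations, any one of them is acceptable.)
Start with S.
Step 1: the rightmost non-terminal is S; apply S → a S b:  a S b
Step 2: the rightmost non-terminal is S; apply S → a S b:  a a S b b
Step 3: the rightmost non-terminal is S; apply S → ε:  a a b b

Final answer: S ⇒ a S b ⇒ a a S b b ⇒ a a b b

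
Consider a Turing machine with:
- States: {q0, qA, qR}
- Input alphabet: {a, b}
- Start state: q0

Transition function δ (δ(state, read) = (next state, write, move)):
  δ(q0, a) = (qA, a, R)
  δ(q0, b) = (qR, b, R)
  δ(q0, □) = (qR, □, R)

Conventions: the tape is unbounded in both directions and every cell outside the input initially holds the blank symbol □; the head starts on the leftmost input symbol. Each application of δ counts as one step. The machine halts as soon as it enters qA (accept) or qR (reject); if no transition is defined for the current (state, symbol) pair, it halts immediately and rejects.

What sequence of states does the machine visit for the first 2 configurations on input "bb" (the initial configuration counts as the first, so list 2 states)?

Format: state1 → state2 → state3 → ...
Step 0: [q0]bb (head at position 0)
Step 1: δ(q0, b) = (qR, b, R)  ⊢  b[qR]b (head at position 1)
Reading off the states of these 2 configurations: q0 → qR

Final answer: q0 → qR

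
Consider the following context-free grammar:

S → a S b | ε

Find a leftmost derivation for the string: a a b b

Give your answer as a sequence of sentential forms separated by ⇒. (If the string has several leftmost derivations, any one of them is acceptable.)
Start with S.
Step 1: the leftmost non-terminal is S; apply S → a S b:  a S b
Step 2: the leftmost non-terminal is S; apply S → a S b:  a a S b b
Step 3: the leftmost non-terminal is S; apply S → ε:  a a b b

Final answer: S ⇒ a S b ⇒ a a S b b ⇒ a a b b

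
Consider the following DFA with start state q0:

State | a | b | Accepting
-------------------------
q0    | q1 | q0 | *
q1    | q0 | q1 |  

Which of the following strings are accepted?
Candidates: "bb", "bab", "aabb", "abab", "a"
"bb": q0 → q0 → q0; q0 is accepting → accepted
"bab": q0 → q0 → q1 → q1; q1 is not accepting → rejected
"aabb": q0 → q1 → q0 → q0 → q0; q0 is accepting → accepted
"abab": q0 → q1 → q1 → q0 → q0; q0 is accepting → accepted
"a": q0 → q1; q1 is not accepting → rejected

Final answer: "bb", "aabb", "abab"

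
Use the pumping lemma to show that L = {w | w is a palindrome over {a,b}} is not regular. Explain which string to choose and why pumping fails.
Language: L = {w | w is a palindrome over {a,b}} (strings that read the same forwards and backwards)
Step 1: Assume for contradiction that L is regular, with pumping length p.
Step 2: Choose s = a^p b a^p. Then s ∈ L (it reads the same forwards and backwards) and |s| ≥ p.
Step 3: Consider any decomposition s = xyz with |xy| ≤ p and |y| > 0. Since |xy| ≤ p and the first p symbols of s are all a's, y = a^k for some k with 1 ≤ k ≤ p.
Step 4: Pumping up (i = 2): xy²z = a^(p+k) b a^p. Its reverse is a^p b a^(p+k) ≠ a^(p+k) b a^p (the single b is no longer in the middle), so xy²z is not a palindrome and xy²z ∉ L.
This contradicts the pumping lemma, so L is not regular.

Final answer: Choose s = a^p b a^p. Since |xy| ≤ p, y = a^k with k ≥ 1. Then xy²z = a^(p+k) b a^p is not a palindrome, so ∉ L.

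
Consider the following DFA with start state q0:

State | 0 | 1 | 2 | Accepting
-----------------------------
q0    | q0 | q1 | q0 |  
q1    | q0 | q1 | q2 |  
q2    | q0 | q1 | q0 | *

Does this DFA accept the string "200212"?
Start in q0.
Read '2': q0 → q0
Read '0': q0 → q0
Read '0': q0 → q0
Read '2': q0 → q0
Read '1': q0 → q1
Read '2': q1 → q2
Final state q2 is accepting, so the string is accepted.

Final answer: Yes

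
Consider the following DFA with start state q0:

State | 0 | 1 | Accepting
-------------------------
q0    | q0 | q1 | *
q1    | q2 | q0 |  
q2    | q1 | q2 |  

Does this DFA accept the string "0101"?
Start in q0.
Read '0': q0 → q0
Read '1': q0 → q1
Read '0': q1 → q2
Read '1': q2 → q2
Final state q2 is not accepting, so the string is rejected.

Final answer: No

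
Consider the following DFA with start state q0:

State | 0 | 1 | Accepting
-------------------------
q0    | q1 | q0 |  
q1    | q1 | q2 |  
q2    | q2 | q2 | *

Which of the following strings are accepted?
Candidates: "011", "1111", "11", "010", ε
"011": q0 → q1 → q2 → q2; q2 is accepting → accepted
"1111": q0 → q0 → q0 → q0 → q0; q0 is not accepting → rejected
"11": q0 → q0 → q0; q0 is not accepting → rejected
"010": q0 → q1 → q2 → q2; q2 is accepting → accepted
ε: q0; q0 is not accepting → rejected

Final answer: "011", "010"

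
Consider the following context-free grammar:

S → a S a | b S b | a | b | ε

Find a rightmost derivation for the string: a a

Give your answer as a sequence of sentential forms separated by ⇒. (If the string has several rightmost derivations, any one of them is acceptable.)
Start with S.
Step 1: the rightmost non-terminal is S; apply S → a S a:  a S a
Step 2: the rightmost non-terminal is S; apply S → ε:  a a

Final answer: S ⇒ a S a ⇒ a a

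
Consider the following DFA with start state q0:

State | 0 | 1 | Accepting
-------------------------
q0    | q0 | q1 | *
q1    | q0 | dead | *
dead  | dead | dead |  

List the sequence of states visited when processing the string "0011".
q0 → q0 → q0 → q1 → dead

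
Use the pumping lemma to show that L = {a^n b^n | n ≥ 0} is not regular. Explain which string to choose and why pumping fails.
Language: L = {a^n b^n | n ≥ 0} (equal numbers of a's followed by b's)
Step 1: Assume for contradiction that L is regular, with pumping length p.
Step 2: Choose s = a^p b^p. Then s ∈ L (it has p a's followed by p b's) and |s| ≥ p.
Step 3: Consider any decomposition s = xyz with |xy| ≤ p and |y| > 0. Since |xy| ≤ p and the first p symbols of s are all a's, y = a^k for some k with 1 ≤ k ≤ p.
Step 4: Pumping up (i = 2): xy²z = a^(p+k) b^p, which has more a's than b's, so xy²z ∉ L.
This contradicts the pumping lemma, so L is not regular.

Final answer: Choose s = a^p b^p. Since |xy| ≤ p, y = a^k with k ≥ 1. Then xy²z = a^(p+k) b^p ∉ L.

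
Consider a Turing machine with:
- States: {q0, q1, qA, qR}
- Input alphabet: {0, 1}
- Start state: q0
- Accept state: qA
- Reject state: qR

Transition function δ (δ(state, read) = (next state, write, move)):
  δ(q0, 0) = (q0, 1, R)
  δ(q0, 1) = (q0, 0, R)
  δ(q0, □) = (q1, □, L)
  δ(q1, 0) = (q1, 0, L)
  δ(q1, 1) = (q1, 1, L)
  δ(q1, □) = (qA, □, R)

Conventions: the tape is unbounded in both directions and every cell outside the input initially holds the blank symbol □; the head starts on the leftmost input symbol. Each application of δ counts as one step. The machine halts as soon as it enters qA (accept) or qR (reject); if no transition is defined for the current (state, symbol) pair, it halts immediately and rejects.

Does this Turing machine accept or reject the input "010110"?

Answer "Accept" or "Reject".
Step 0: [q0]010110 (head at position 0)
Step 1: δ(q0, 0) = (q0, 1, R)  ⊢  1[q0]10110 (head at position 1)
Step 2: δ(q0, 1) = (q0, 0, R)  ⊢  10[q0]0110 (head at position 2)
Step 3: δ(q0, 0) = (q0, 1, R)  ⊢  101[q0]110 (head at position 3)
Step 4: δ(q0, 1) = (q0, 0, R)  ⊢  1010[q0]10 (head at position 4)
Step 5: δ(q0, 1) = (q0, 0, R)  ⊢  10100[q0]0 (head at position 5)
Step 6: δ(q0, 0) = (q0, 1, R)  ⊢  101001[q0]□ (head at position 6)
Step 7: δ(q0, □) = (q1, □, L)  ⊢  10100[q1]1□ (head at position 5)
Step 8: δ(q1, 1) = (q1, 1, L)  ⊢  1010[q1]01□ (head at position 4)
Step 9: δ(q1, 0) = (q1, 0, L)  ⊢  101[q1]001□ (head at position 3)
Step 10: δ(q1, 0) = (q1, 0, L)  ⊢  10[q1]1001□ (head at position 2)
Step 11: δ(q1, 1) = (q1, 1, L)  ⊢  1[q1]01001□ (head at position 1)
Step 12: δ(q1, 0) = (q1, 0, L)  ⊢  [q1]101001□ (head at position 0)
Step 13: δ(q1, 1) = (q1, 1, L)  ⊢  [q1]□101001□ (head at position -1)
Step 14: δ(q1, □) = (qA, □, R)  ⊢  □[qA]101001□ (head at position 0)
The machine is in qA, so it halts and accepts.

Final answer: Accept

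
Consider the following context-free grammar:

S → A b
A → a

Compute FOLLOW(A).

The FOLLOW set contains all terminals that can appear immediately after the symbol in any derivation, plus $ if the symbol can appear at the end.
A occurs only in S → A b, where it is immediately followed by the terminal b. So FOLLOW(A) = {b}.

Final answer: {b}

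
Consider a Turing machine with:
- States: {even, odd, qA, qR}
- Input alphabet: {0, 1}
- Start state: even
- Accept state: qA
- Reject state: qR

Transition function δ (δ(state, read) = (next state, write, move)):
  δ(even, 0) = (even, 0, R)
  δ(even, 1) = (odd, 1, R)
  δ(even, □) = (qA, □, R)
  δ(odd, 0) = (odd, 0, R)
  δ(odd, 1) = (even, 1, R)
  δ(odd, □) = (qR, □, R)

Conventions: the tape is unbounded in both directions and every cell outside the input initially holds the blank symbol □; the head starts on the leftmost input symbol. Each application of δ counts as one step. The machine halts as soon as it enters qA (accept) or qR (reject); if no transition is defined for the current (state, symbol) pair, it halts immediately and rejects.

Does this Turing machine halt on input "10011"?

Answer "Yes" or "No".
Step 0: [even]10011 (head at position 0)
Step 1: δ(even, 1) = (odd, 1, R)  ⊢  1[odd]0011 (head at position 1)
Step 2: δ(odd, 0) = (odd, 0, R)  ⊢  10[odd]011 (head at position 2)
Step 3: δ(odd, 0) = (odd, 0, R)  ⊢  100[odd]11 (head at position 3)
Step 4: δ(odd, 1) = (even, 1, R)  ⊢  1001[even]1 (head at position 4)
Step 5: δ(even, 1) = (odd, 1, R)  ⊢  10011[odd]□ (head at position 5)
Step 6: δ(odd, □) = (qR, □, R)  ⊢  10011□[qR]□ (head at position 6)
The machine is in qR, so it halts and rejects.
It halts after 6 steps.

Final answer: Yes - halts after 6 steps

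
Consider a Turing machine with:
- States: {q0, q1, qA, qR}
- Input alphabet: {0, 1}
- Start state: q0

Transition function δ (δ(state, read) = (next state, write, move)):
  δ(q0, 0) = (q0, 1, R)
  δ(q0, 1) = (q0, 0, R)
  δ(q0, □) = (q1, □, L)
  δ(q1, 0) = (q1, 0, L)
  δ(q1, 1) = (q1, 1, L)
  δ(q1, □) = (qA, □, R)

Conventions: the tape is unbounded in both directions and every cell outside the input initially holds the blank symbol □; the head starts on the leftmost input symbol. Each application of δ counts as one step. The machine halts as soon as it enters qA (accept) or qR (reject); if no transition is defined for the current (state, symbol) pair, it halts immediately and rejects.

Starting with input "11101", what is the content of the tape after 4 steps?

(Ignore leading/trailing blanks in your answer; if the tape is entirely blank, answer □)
Step 0: [q0]11101 (head at position 0)
Step 1: δ(q0, 1) = (q0, 0, R)  ⊢  0[q0]1101 (head at position 1)
Step 2: δ(q0, 1) = (q0, 0, R)  ⊢  00[q0]101 (head at position 2)
Step 3: δ(q0, 1) = (q0, 0, R)  ⊢  000[q0]01 (head at position 3)
Step 4: δ(q0, 0) = (q0, 1, R)  ⊢  0001[q0]1 (head at position 4)
Tape after 4 steps (ignoring surrounding blanks): 00011

Final answer: Tape: 00011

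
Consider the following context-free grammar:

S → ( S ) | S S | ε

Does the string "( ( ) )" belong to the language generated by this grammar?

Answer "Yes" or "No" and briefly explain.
A derivation exists: S ⇒ ( S ) ⇒ ( ( S ) ) ⇒ ( ( ) ) (using S → ( S ) twice, then S → ε).

Final answer: Yes - a valid derivation exists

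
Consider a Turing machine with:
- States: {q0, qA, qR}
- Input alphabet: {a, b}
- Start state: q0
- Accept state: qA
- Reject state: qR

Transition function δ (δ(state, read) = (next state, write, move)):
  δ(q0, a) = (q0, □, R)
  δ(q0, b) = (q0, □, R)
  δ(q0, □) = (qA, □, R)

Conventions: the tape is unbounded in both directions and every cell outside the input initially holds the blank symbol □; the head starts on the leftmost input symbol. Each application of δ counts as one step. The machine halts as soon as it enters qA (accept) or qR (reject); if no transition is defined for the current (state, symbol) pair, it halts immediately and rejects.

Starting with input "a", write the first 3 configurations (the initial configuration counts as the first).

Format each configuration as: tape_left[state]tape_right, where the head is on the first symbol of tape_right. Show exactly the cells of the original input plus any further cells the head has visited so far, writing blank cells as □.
Step 0: [q0]a (head at position 0)
Step 1: δ(q0, a) = (q0, □, R)  ⊢  □[q0]□ (head at position 1)
Step 2: δ(q0, □) = (qA, □, R)  ⊢  □□[qA]□ (head at position 2)

Final answer: [q0]a ⊢ □[q0]□ ⊢ □□[qA]□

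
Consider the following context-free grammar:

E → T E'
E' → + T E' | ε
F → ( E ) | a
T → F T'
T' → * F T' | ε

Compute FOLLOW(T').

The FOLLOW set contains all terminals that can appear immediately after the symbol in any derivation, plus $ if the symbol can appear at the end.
Useful FIRST sets: FIRST(E') = {+, ε}, FIRST(T') = {*, ε} (both E' and T' are nullable).
FOLLOW(E): E is the start symbol → $; E appears in F → ( E ) followed by ')' → FOLLOW(E) = {), $}.
FOLLOW(E'): E' appears at the right end of E → T E' and of E' → + T E', so FOLLOW(E') ⊇ FOLLOW(E) (the second occurrence adds nothing new). FOLLOW(E') = {), $}.
FOLLOW(T): in E → T E' and E' → + T E', T is followed by E': add FIRST(E') minus ε = {+}; since E' is nullable, also add FOLLOW(E) and FOLLOW(E') = {), $}. FOLLOW(T) = {+, ), $}.
FOLLOW(T'): T' appears at the right end of T → F T' and of T' → * F T', so FOLLOW(T') = FOLLOW(T) = {+, ), $}.

Final answer: {$, ), +}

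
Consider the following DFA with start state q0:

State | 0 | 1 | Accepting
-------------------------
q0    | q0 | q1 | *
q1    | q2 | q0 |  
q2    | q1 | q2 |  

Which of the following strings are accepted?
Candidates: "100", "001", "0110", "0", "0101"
"100": q0 → q1 → q2 → q1; q1 is not accepting → rejected
"001": q0 → q0 → q0 → q1; q1 is not accepting → rejected
"0110": q0 → q0 → q1 → q0 → q0; q0 is accepting → accepted
"0": q0 → q0; q0 is accepting → accepted
"0101": q0 → q0 → q1 → q2 → q2; q2 is not accepting → rejected

Final answer: "0110", "0"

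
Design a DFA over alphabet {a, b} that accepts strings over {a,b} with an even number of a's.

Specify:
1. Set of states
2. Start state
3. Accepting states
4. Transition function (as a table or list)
One valid DFA (any DFA recognizing the same language is acceptable):
States: {q0, q1}
Start: q0
Accepting: {q0}
Transitions (accepting states marked with *):
State | a | b | Accepting
-------------------------
q0    | q1 | q0 | *
q1    | q0 | q1 |  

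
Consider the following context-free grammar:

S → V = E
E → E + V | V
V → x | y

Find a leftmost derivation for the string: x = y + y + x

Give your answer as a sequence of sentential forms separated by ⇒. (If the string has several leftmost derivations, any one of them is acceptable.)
Start with S.
Step 1: the leftmost non-terminal is S; apply S → V = E:  V = E
Step 2: the leftmost non-terminal is V; apply V → x:  x = E
Step 3: the leftmost non-terminal is E; apply E → E + V:  x = E + V
Step 4: the leftmost non-terminal is E; apply E → E + V:  x = E + V + V
Step 5: the leftmost non-terminal is E; apply E → V:  x = V + V + V
Step 6: the leftmost non-terminal is V; apply V → y:  x = y + V + V
Step 7: the leftmost non-terminal is V; apply V → y:  x = y + y + V
Step 8: the leftmost non-terminal is V; apply V → x:  x = y + y + x

Final answer: S ⇒ V = E ⇒ x = E ⇒ x = E + V ⇒ x = E + V + V ⇒ x = V + V + V ⇒ x = y + V + V ⇒ x = y + y + V ⇒ x = y + y + x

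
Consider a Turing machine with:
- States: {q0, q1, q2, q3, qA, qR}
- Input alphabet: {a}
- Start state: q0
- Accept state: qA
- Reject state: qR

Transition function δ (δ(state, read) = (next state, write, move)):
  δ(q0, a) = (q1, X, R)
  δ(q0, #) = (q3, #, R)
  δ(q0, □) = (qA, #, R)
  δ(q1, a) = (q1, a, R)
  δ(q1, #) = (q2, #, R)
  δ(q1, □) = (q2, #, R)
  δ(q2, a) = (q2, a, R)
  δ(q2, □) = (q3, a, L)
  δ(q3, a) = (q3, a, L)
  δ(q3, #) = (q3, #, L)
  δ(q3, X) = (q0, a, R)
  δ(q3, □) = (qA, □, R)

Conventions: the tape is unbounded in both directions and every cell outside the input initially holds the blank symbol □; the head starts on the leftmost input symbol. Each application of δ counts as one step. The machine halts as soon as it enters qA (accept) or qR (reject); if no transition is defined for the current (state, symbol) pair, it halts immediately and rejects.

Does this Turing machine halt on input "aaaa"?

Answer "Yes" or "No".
Trace (configuration after each step, as tape_left[state]tape_right with head position):
Step 0: [q0]aaaa (head at position 0)
Step 1: X[q1]aaa (head 1)
Step 2: Xa[q1]aa (head 2)
Step 3: Xaa[q1]a (head 3)
Step 4: Xaaa[q1]□ (head 4)
Step 5: Xaaa#[q2]□ (head 5)
Step 6: Xaaa[q3]#a (head 4)
Step 7: Xaa[q3]a#a (head 3)
Step 8: Xa[q3]aa#a (head 2)
Step 9: X[q3]aaa#a (head 1)
Step 10: [q3]Xaaa#a (head 0)
Step 11: a[q0]aaa#a (head 1)
Step 12: aX[q1]aa#a (head 2)
Step 13: aXa[q1]a#a (head 3)
Step 14: aXaa[q1]#a (head 4)
Step 15: aXaa#[q2]a (head 5)
Step 16: aXaa#a[q2]□ (head 6)
Step 17: aXaa#[q3]aa (head 5)
Step 18: aXaa[q3]#aa (head 4)
Step 19: aXa[q3]a#aa (head 3)
Step 20: aX[q3]aa#aa (head 2)
Step 21: a[q3]Xaa#aa (head 1)
Step 22: aa[q0]aa#aa (head 2)
Step 23: aaX[q1]a#aa (head 3)
Step 24: aaXa[q1]#aa (head 4)
Step 25: aaXa#[q2]aa (head 5)
Step 26: aaXa#a[q2]a (head 6)
Step 27: aaXa#aa[q2]□ (head 7)
Step 28: aaXa#a[q3]aa (head 6)
Step 29: aaXa#[q3]aaa (head 5)
Step 30: aaXa[q3]#aaa (head 4)
Step 31: aaX[q3]a#aaa (head 3)
Step 32: aa[q3]Xa#aaa (head 2)
Step 33: aaa[q0]a#aaa (head 3)
Step 34: aaaX[q1]#aaa (head 4)
Step 35: aaaX#[q2]aaa (head 5)
Step 36: aaaX#a[q2]aa (head 6)
Step 37: aaaX#aa[q2]a (head 7)
Step 38: aaaX#aaa[q2]□ (head 8)
Step 39: aaaX#aa[q3]aa (head 7)
Step 40: aaaX#a[q3]aaa (head 6)
Step 41: aaaX#[q3]aaaa (head 5)
Step 42: aaaX[q3]#aaaa (head 4)
Step 43: aaa[q3]X#aaaa (head 3)
Step 44: aaaa[q0]#aaaa (head 4)
Step 45: aaaa#[q3]aaaa (head 5)
Step 46: aaaa[q3]#aaaa (head 4)
Step 47: aaa[q3]a#aaaa (head 3)
Step 48: aa[q3]aa#aaaa (head 2)
Step 49: a[q3]aaa#aaaa (head 1)
Step 50: [q3]aaaa#aaaa (head 0)
Step 51: [q3]□aaaa#aaaa (head -1)
Step 52: □[qA]aaaa#aaaa (head 0)
The machine is in qA, so it halts and accepts.
It halts after 52 steps.

Final answer: Yes - halts after 52 steps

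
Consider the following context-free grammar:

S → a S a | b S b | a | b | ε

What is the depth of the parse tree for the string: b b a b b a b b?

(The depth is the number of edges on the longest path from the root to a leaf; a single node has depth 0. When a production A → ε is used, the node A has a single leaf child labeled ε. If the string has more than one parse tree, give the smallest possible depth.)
The string has even length 8, so its (unique) parse tree peels off matching outer symbols: S → b S b, S → b S b, S → a S a, S → b S b, and finally S → ε for the empty middle.
The S nodes are at depths 0..4; the ε leaf under the innermost S is at depth 5 (terminal leaves are at depths 1..4).
Depth = 5.

Final answer: 5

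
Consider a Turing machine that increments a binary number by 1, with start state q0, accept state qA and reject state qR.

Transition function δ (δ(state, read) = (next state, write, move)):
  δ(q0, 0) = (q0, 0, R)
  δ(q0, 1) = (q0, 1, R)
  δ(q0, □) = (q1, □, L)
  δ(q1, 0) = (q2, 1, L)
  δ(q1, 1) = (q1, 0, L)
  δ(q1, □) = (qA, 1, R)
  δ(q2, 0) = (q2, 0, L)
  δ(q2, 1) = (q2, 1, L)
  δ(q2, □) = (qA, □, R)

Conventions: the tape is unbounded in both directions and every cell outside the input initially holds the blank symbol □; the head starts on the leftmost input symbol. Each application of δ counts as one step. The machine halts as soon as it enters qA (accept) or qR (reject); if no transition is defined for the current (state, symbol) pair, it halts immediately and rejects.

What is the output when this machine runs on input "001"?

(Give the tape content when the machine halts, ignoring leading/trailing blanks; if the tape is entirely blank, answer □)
Step 0: [q0]001 (head at position 0)
Step 1: δ(q0, 0) = (q0, 0, R)  ⊢  0[q0]01 (head at position 1)
Step 2: δ(q0, 0) = (q0, 0, R)  ⊢  00[q0]1 (head at position 2)
Step 3: δ(q0, 1) = (q0, 1, R)  ⊢  001[q0]□ (head at position 3)
Step 4: δ(q0, □) = (q1, □, L)  ⊢  00[q1]1□ (head at position 2)
Step 5: δ(q1, 1) = (q1, 0, L)  ⊢  0[q1]00□ (head at position 1)
Step 6: δ(q1, 0) = (q2, 1, L)  ⊢  [q2]010□ (head at position 0)
Step 7: δ(q2, 0) = (q2, 0, L)  ⊢  [q2]□010□ (head at position -1)
Step 8: δ(q2, □) = (qA, □, R)  ⊢  □[qA]010□ (head at position 0)
The machine is in qA, so it halts and accepts.
Tape content when halted (ignoring surrounding blanks): 010

Final answer: Output: 010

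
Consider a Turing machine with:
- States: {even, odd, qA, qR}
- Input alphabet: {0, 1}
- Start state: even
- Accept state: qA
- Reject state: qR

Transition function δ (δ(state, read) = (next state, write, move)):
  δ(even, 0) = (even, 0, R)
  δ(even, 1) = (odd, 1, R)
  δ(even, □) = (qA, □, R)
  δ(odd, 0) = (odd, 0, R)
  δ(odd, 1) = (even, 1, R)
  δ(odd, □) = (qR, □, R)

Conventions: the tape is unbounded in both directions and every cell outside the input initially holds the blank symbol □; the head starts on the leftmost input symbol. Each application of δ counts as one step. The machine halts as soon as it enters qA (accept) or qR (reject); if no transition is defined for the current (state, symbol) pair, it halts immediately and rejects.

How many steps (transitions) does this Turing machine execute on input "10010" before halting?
Step 0: [even]10010 (head at position 0)
Step 1: δ(even, 1) = (odd, 1, R)  ⊢  1[odd]0010 (head at position 1)
Step 2: δ(odd, 0) = (odd, 0, R)  ⊢  10[odd]010 (head at position 2)
Step 3: δ(odd, 0) = (odd, 0, R)  ⊢  100[odd]10 (head at position 3)
Step 4: δ(odd, 1) = (even, 1, R)  ⊢  1001[even]0 (head at position 4)
Step 5: δ(even, 0) = (even, 0, R)  ⊢  10010[even]□ (head at position 5)
Step 6: δ(even, □) = (qA, □, R)  ⊢  10010□[qA]□ (head at position 6)
The machine is in qA, so it halts and accepts.
Number of transitions executed: 6.

Final answer: 6 steps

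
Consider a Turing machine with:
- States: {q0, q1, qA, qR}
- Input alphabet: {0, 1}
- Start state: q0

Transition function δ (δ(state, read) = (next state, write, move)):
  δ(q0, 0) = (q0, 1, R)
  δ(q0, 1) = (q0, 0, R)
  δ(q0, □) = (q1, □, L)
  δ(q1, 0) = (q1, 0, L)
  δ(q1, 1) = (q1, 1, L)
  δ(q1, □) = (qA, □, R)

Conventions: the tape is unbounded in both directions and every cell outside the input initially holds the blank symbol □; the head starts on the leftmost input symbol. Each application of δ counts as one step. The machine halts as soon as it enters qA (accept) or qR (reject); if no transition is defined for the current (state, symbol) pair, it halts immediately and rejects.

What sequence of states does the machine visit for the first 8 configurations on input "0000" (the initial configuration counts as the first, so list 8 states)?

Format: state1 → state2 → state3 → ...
Step 0: [q0]0000 (head at position 0)
Step 1: δ(q0, 0) = (q0, 1, R)  ⊢  1[q0]000 (head at position 1)
Step 2: δ(q0, 0) = (q0, 1, R)  ⊢  11[q0]00 (head at position 2)
Step 3: δ(q0, 0) = (q0, 1, R)  ⊢  111[q0]0 (head at position 3)
Step 4: δ(q0, 0) = (q0, 1, R)  ⊢  1111[q0]□ (head at position 4)
Step 5: δ(q0, □) = (q1, □, L)  ⊢  111[q1]1□ (head at position 3)
Step 6: δ(q1, 1) = (q1, 1, L)  ⊢  11[q1]11□ (head at position 2)
Step 7: δ(q1, 1) = (q1, 1, L)  ⊢  1[q1]111□ (head at position 1)
Reading off the states of these 8 configurations: q0 → q0 → q0 → q0 → q0 → q1 → q1 → q1

Final answer: q0 → q0 → q0 → q0 → q0 → q1 → q1 → q1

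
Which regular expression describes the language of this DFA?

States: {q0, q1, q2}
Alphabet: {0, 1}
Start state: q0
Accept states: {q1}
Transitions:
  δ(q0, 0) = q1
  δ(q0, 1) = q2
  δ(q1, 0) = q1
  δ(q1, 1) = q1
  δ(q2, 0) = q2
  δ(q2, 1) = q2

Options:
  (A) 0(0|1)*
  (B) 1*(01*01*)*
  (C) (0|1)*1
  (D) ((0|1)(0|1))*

Testing sample strings against the DFA:
  '01100' -> accepted
  '1011' -> rejected
  '1001' -> rejected
  '10' -> rejected
Checking each option for a counterexample:
  (A) 0(0|1)*: agrees with the DFA on all strings of length ≤ 4
  (B) 1*(01*01*)*: ε is rejected by the DFA but matches the regex → eliminated
  (C) (0|1)*1: '0' is accepted by the DFA but does not match the regex → eliminated
  (D) ((0|1)(0|1))*: ε is rejected by the DFA but matches the regex → eliminated
Only (A) 0(0|1)* is consistent with the DFA.

Final answer: (A) 0(0|1)*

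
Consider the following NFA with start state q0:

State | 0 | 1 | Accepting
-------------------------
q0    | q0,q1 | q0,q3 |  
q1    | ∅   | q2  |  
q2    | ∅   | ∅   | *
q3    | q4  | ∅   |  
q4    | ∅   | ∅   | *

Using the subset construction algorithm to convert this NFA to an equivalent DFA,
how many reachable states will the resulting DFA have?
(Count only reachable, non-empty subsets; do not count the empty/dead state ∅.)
Start subset: {q0}
{q0}: on 0 → {q0, q1}, on 1 → {q0, q3}
{q0, q1}: on 0 → {q0, q1}, on 1 → {q0, q2, q3}
{q0, q3}: on 0 → {q0, q1, q4}, on 1 → {q0, q3}
{q0, q2, q3}: on 0 → {q0, q1, q4}, on 1 → {q0, q3}
{q0, q1, q4}: on 0 → {q0, q1}, on 1 → {q0, q2, q3}
Reachable non-empty subsets: {q0}, {q0, q1}, {q0, q3}, {q0, q2, q3}, {q0, q1, q4} — 5 in total.

Final answer: 5 states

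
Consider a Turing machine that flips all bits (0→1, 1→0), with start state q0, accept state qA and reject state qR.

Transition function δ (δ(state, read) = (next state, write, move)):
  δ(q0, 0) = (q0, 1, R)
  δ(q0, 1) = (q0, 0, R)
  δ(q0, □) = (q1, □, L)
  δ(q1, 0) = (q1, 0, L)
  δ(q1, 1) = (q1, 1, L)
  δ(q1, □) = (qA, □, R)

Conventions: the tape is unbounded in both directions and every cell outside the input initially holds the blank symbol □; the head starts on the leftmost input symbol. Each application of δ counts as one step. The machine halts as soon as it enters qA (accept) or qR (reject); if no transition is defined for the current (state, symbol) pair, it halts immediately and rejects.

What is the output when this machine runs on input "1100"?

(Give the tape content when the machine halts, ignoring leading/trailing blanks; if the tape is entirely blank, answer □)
Step 0: [q0]1100 (head at position 0)
Step 1: δ(q0, 1) = (q0, 0, R)  ⊢  0[q0]100 (head at position 1)
Step 2: δ(q0, 1) = (q0, 0, R)  ⊢  00[q0]00 (head at position 2)
Step 3: δ(q0, 0) = (q0, 1, R)  ⊢  001[q0]0 (head at position 3)
Step 4: δ(q0, 0) = (q0, 1, R)  ⊢  0011[q0]□ (head at position 4)
Step 5: δ(q0, □) = (q1, □, L)  ⊢  001[q1]1□ (head at position 3)
Step 6: δ(q1, 1) = (q1, 1, L)  ⊢  00[q1]11□ (head at position 2)
Step 7: δ(q1, 1) = (q1, 1, L)  ⊢  0[q1]011□ (head at position 1)
Step 8: δ(q1, 0) = (q1, 0, L)  ⊢  [q1]0011□ (head at position 0)
Step 9: δ(q1, 0) = (q1, 0, L)  ⊢  [q1]□0011□ (head at position -1)
Step 10: δ(q1, □) = (qA, □, R)  ⊢  □[qA]0011□ (head at position 0)
The machine is in qA, so it halts and accepts.
Tape content when halted (ignoring surrounding blanks): 0011

Final answer: Output: 0011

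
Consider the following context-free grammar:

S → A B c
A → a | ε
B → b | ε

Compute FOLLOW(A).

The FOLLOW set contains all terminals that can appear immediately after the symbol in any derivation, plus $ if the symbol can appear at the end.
A occurs in S → A B c followed by B c. Add FIRST(B) minus ε = {b}; B is nullable (B → ε), so what follows B can also follow A: the terminal c. FOLLOW(A) = {b, c}.

Final answer: {b, c}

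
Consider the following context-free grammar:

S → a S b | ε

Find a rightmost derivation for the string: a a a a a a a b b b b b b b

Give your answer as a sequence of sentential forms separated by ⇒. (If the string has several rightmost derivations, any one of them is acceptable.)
Start with S.
Step 1: the rightmost non-terminal is S; apply S → a S b:  a S b
Step 2: the rightmost non-terminal is S; apply S → a S b:  a a S b b
Step 3: the rightmost non-terminal is S; apply S → a S b:  a a a S b b b
Step 4: the rightmost non-terminal is S; apply S → a S b:  a a a a S b b b b
Step 5: the rightmost non-terminal is S; apply S → a S b:  a a a a a S b b b b b
Step 6: the rightmost non-terminal is S; apply S → a S b:  a a a a a a S b b b b b b
Step 7: the rightmost non-terminal is S; apply S → a S b:  a a a a a a a S b b b b b b b
Step 8: the rightmost non-terminal is S; apply S → ε:  a a a a a a a b b b b b b b

Final answer: S ⇒ a S b ⇒ a a S b b ⇒ a a a S b b b ⇒ a a a a S b b b b ⇒ a a a a a S b b b b b ⇒ a a a a a a S b b b b b b ⇒ a a a a a a a S b b b b b b b ⇒ a a a a a a a b b b b b b b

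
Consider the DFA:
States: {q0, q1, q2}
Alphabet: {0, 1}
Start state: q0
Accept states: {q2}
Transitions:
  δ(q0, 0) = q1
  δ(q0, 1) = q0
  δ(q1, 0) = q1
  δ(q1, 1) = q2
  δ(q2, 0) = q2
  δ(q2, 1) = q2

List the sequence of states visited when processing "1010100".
Starting at q0
Read '1': q0 -> q0
Read '0': q0 -> q1
Read '1': q1 -> q2
Read '0': q2 -> q2
Read '1': q2 -> q2
Read '0': q2 -> q2
Read '0': q2 -> q2

Final answer: q0 -> q0 -> q1 -> q2 -> q2 -> q2 -> q2 -> q2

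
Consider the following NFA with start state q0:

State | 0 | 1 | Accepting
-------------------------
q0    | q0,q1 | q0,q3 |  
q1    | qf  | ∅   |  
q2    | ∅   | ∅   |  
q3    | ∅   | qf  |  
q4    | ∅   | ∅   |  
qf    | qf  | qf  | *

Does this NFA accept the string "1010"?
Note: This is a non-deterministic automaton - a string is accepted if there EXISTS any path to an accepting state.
Track the set of states the NFA could be in: start {q0}
Read '1': {q0} → {q0, q3}
Read '0': {q0, q3} → {q0, q1}
Read '1': {q0, q1} → {q0, q3}
Read '0': {q0, q3} → {q0, q1}
Final set {q0, q1} contains no accepting state → rejected.

Final answer: No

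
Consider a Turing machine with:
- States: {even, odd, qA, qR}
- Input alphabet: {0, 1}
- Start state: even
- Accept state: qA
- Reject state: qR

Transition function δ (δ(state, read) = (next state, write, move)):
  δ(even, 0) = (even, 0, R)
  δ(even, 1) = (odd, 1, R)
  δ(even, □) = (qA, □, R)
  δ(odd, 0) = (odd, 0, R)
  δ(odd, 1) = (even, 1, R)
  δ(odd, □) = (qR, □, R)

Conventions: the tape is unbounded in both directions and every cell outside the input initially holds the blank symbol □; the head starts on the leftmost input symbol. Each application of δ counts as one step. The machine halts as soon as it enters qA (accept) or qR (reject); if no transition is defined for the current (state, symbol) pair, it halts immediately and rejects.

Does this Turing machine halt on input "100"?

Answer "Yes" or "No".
Step 0: [even]100 (head at position 0)
Step 1: δ(even, 1) = (odd, 1, R)  ⊢  1[odd]00 (head at position 1)
Step 2: δ(odd, 0) = (odd, 0, R)  ⊢  10[odd]0 (head at position 2)
Step 3: δ(odd, 0) = (odd, 0, R)  ⊢  100[odd]□ (head at position 3)
Step 4: δ(odd, □) = (qR, □, R)  ⊢  100□[qR]□ (head at position 4)
The machine is in qR, so it halts and rejects.
It halts after 4 steps.

Final answer: Yes - halts after 4 steps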